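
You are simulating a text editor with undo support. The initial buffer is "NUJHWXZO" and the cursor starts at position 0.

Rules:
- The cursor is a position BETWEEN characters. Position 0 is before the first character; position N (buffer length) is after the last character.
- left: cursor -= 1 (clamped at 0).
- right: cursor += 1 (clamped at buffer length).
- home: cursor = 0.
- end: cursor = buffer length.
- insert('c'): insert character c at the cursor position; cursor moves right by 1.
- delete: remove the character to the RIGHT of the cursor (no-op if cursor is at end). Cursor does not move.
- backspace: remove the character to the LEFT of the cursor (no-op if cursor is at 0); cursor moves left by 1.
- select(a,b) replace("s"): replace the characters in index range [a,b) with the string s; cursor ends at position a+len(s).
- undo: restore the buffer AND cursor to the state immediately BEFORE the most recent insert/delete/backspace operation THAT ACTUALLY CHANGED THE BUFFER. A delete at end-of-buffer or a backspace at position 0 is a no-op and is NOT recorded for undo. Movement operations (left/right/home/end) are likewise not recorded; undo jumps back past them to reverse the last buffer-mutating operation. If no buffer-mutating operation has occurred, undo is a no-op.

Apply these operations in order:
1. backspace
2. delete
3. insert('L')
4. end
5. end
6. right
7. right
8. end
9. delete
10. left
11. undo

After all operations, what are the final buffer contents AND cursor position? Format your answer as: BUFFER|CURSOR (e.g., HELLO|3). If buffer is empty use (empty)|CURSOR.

After op 1 (backspace): buf='NUJHWXZO' cursor=0
After op 2 (delete): buf='UJHWXZO' cursor=0
After op 3 (insert('L')): buf='LUJHWXZO' cursor=1
After op 4 (end): buf='LUJHWXZO' cursor=8
After op 5 (end): buf='LUJHWXZO' cursor=8
After op 6 (right): buf='LUJHWXZO' cursor=8
After op 7 (right): buf='LUJHWXZO' cursor=8
After op 8 (end): buf='LUJHWXZO' cursor=8
After op 9 (delete): buf='LUJHWXZO' cursor=8
After op 10 (left): buf='LUJHWXZO' cursor=7
After op 11 (undo): buf='UJHWXZO' cursor=0

Answer: UJHWXZO|0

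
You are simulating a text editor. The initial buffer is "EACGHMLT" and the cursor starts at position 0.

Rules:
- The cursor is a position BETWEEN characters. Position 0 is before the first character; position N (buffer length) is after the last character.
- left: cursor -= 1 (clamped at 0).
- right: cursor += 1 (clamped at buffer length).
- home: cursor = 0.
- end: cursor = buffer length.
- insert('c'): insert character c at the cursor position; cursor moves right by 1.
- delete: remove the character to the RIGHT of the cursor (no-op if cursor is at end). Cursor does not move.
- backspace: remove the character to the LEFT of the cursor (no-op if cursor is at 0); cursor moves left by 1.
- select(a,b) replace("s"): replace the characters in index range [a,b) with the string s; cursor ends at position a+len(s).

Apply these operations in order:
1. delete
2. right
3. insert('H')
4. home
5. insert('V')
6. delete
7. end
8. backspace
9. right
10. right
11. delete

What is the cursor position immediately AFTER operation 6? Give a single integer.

After op 1 (delete): buf='ACGHMLT' cursor=0
After op 2 (right): buf='ACGHMLT' cursor=1
After op 3 (insert('H')): buf='AHCGHMLT' cursor=2
After op 4 (home): buf='AHCGHMLT' cursor=0
After op 5 (insert('V')): buf='VAHCGHMLT' cursor=1
After op 6 (delete): buf='VHCGHMLT' cursor=1

Answer: 1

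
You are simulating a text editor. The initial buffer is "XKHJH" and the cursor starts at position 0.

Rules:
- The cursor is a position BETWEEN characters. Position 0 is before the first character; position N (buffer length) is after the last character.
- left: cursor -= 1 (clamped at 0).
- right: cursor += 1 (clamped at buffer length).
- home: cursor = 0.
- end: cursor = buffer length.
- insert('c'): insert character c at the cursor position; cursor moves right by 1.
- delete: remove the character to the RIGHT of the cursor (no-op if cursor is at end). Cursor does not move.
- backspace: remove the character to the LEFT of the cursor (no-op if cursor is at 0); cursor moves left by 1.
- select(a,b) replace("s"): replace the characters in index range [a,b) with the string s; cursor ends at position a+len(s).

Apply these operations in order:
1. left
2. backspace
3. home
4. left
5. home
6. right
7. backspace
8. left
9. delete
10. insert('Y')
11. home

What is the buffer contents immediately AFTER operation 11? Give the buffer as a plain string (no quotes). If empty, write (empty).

After op 1 (left): buf='XKHJH' cursor=0
After op 2 (backspace): buf='XKHJH' cursor=0
After op 3 (home): buf='XKHJH' cursor=0
After op 4 (left): buf='XKHJH' cursor=0
After op 5 (home): buf='XKHJH' cursor=0
After op 6 (right): buf='XKHJH' cursor=1
After op 7 (backspace): buf='KHJH' cursor=0
After op 8 (left): buf='KHJH' cursor=0
After op 9 (delete): buf='HJH' cursor=0
After op 10 (insert('Y')): buf='YHJH' cursor=1
After op 11 (home): buf='YHJH' cursor=0

Answer: YHJH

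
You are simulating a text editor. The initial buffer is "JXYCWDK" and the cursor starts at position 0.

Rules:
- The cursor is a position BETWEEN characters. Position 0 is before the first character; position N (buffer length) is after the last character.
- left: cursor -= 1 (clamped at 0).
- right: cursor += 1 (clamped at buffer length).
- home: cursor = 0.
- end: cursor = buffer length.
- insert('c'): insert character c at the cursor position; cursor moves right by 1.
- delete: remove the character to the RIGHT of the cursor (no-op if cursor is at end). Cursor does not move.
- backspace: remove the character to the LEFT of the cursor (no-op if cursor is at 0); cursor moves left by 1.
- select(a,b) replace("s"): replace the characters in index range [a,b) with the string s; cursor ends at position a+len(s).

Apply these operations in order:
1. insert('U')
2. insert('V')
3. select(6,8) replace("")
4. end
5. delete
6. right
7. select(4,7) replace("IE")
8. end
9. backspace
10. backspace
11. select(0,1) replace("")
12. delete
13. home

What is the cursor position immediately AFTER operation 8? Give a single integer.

Answer: 6

Derivation:
After op 1 (insert('U')): buf='UJXYCWDK' cursor=1
After op 2 (insert('V')): buf='UVJXYCWDK' cursor=2
After op 3 (select(6,8) replace("")): buf='UVJXYCK' cursor=6
After op 4 (end): buf='UVJXYCK' cursor=7
After op 5 (delete): buf='UVJXYCK' cursor=7
After op 6 (right): buf='UVJXYCK' cursor=7
After op 7 (select(4,7) replace("IE")): buf='UVJXIE' cursor=6
After op 8 (end): buf='UVJXIE' cursor=6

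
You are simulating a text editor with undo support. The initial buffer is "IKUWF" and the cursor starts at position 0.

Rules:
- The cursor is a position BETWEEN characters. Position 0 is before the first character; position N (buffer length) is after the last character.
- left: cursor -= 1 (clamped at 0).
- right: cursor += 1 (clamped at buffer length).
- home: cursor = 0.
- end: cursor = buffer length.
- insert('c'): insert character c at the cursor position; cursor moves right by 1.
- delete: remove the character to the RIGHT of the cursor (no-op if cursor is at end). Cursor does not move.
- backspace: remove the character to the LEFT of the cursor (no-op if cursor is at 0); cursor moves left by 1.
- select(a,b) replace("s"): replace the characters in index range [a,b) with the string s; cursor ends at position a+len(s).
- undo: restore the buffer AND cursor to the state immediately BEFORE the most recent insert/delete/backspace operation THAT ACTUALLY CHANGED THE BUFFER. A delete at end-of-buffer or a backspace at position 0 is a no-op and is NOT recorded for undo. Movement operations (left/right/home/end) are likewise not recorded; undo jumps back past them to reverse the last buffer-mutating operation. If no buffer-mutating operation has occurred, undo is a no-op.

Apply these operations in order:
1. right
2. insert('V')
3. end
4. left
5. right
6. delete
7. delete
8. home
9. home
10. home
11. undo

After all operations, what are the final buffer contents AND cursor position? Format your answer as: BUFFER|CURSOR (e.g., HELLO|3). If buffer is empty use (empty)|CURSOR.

After op 1 (right): buf='IKUWF' cursor=1
After op 2 (insert('V')): buf='IVKUWF' cursor=2
After op 3 (end): buf='IVKUWF' cursor=6
After op 4 (left): buf='IVKUWF' cursor=5
After op 5 (right): buf='IVKUWF' cursor=6
After op 6 (delete): buf='IVKUWF' cursor=6
After op 7 (delete): buf='IVKUWF' cursor=6
After op 8 (home): buf='IVKUWF' cursor=0
After op 9 (home): buf='IVKUWF' cursor=0
After op 10 (home): buf='IVKUWF' cursor=0
After op 11 (undo): buf='IKUWF' cursor=1

Answer: IKUWF|1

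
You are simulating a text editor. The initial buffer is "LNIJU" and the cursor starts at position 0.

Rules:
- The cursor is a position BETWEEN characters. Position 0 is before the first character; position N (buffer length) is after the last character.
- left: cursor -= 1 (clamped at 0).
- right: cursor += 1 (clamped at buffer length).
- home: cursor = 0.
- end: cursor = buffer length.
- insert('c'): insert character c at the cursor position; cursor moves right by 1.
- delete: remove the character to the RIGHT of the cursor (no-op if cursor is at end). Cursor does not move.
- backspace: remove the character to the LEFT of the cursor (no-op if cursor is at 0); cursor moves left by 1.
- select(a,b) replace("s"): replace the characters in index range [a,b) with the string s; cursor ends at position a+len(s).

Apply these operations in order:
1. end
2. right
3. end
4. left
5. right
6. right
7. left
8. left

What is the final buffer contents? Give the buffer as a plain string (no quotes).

After op 1 (end): buf='LNIJU' cursor=5
After op 2 (right): buf='LNIJU' cursor=5
After op 3 (end): buf='LNIJU' cursor=5
After op 4 (left): buf='LNIJU' cursor=4
After op 5 (right): buf='LNIJU' cursor=5
After op 6 (right): buf='LNIJU' cursor=5
After op 7 (left): buf='LNIJU' cursor=4
After op 8 (left): buf='LNIJU' cursor=3

Answer: LNIJU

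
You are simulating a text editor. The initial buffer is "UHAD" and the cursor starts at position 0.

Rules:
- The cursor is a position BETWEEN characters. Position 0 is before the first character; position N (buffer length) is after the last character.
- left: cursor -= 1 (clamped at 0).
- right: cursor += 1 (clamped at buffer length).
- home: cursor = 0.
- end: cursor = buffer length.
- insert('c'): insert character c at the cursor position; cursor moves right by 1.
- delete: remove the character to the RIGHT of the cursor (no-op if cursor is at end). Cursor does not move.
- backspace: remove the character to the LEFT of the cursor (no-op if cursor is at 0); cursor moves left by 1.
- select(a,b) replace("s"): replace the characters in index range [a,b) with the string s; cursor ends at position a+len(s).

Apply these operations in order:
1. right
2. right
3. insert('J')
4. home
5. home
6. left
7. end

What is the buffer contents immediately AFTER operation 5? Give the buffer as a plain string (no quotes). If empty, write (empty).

After op 1 (right): buf='UHAD' cursor=1
After op 2 (right): buf='UHAD' cursor=2
After op 3 (insert('J')): buf='UHJAD' cursor=3
After op 4 (home): buf='UHJAD' cursor=0
After op 5 (home): buf='UHJAD' cursor=0

Answer: UHJAD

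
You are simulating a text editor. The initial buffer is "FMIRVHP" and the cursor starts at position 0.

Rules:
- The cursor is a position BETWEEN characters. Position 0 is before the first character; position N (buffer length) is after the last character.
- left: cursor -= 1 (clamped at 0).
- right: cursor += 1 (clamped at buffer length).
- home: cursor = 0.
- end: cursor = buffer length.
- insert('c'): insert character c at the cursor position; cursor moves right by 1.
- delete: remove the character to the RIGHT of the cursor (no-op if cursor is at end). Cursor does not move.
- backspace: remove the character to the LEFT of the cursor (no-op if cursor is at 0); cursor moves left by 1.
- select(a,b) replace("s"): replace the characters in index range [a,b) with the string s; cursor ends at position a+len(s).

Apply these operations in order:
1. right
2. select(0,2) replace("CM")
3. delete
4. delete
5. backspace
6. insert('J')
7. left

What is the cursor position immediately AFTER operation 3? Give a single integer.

After op 1 (right): buf='FMIRVHP' cursor=1
After op 2 (select(0,2) replace("CM")): buf='CMIRVHP' cursor=2
After op 3 (delete): buf='CMRVHP' cursor=2

Answer: 2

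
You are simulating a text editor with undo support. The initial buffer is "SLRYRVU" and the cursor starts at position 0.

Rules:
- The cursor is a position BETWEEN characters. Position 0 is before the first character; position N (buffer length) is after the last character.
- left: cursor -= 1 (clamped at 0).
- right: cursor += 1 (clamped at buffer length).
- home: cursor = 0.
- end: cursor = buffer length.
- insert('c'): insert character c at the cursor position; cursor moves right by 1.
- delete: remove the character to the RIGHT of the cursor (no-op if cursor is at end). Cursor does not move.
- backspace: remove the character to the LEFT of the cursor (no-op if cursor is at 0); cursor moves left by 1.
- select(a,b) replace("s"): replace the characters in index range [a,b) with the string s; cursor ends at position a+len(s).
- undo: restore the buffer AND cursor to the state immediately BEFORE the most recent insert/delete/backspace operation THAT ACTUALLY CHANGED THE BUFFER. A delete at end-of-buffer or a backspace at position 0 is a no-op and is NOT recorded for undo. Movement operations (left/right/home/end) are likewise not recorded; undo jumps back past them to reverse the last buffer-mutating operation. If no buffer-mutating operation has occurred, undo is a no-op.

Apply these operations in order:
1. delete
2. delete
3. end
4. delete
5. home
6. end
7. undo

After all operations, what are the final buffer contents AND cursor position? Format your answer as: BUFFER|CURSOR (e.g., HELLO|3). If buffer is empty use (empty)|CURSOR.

After op 1 (delete): buf='LRYRVU' cursor=0
After op 2 (delete): buf='RYRVU' cursor=0
After op 3 (end): buf='RYRVU' cursor=5
After op 4 (delete): buf='RYRVU' cursor=5
After op 5 (home): buf='RYRVU' cursor=0
After op 6 (end): buf='RYRVU' cursor=5
After op 7 (undo): buf='LRYRVU' cursor=0

Answer: LRYRVU|0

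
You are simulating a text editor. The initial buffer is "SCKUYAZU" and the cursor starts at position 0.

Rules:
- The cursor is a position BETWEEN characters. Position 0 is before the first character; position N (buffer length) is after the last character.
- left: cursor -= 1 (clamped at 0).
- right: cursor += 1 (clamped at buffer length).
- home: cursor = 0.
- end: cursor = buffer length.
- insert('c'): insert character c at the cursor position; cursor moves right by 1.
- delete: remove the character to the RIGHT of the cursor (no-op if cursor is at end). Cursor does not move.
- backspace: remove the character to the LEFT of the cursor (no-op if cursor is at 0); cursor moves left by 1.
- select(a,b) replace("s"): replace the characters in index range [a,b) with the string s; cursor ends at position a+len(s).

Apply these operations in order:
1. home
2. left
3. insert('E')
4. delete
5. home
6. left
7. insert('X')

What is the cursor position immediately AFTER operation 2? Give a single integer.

Answer: 0

Derivation:
After op 1 (home): buf='SCKUYAZU' cursor=0
After op 2 (left): buf='SCKUYAZU' cursor=0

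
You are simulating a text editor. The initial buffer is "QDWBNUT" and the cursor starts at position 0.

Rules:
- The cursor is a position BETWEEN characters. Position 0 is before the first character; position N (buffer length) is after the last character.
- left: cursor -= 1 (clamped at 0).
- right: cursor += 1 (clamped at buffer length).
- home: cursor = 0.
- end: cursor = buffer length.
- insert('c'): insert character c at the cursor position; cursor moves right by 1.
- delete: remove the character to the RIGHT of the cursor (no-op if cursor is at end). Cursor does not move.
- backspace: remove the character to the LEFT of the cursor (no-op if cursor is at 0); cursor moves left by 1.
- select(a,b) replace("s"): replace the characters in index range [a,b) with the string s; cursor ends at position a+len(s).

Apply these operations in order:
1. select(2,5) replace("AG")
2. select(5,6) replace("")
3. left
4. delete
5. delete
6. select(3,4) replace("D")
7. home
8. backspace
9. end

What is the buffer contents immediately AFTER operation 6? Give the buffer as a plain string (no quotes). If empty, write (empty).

After op 1 (select(2,5) replace("AG")): buf='QDAGUT' cursor=4
After op 2 (select(5,6) replace("")): buf='QDAGU' cursor=5
After op 3 (left): buf='QDAGU' cursor=4
After op 4 (delete): buf='QDAG' cursor=4
After op 5 (delete): buf='QDAG' cursor=4
After op 6 (select(3,4) replace("D")): buf='QDAD' cursor=4

Answer: QDAD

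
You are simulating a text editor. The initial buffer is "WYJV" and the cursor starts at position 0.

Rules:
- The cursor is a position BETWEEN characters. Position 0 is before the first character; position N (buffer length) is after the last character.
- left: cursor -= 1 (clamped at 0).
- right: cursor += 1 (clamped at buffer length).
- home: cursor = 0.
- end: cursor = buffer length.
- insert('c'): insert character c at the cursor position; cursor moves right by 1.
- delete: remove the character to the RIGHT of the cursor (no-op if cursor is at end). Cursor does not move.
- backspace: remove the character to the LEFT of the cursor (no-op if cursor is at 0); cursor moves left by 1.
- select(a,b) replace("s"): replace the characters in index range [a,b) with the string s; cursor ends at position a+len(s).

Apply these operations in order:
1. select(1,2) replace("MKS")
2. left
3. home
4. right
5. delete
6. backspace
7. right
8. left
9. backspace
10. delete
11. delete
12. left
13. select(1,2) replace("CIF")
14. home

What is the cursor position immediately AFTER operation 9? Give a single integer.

After op 1 (select(1,2) replace("MKS")): buf='WMKSJV' cursor=4
After op 2 (left): buf='WMKSJV' cursor=3
After op 3 (home): buf='WMKSJV' cursor=0
After op 4 (right): buf='WMKSJV' cursor=1
After op 5 (delete): buf='WKSJV' cursor=1
After op 6 (backspace): buf='KSJV' cursor=0
After op 7 (right): buf='KSJV' cursor=1
After op 8 (left): buf='KSJV' cursor=0
After op 9 (backspace): buf='KSJV' cursor=0

Answer: 0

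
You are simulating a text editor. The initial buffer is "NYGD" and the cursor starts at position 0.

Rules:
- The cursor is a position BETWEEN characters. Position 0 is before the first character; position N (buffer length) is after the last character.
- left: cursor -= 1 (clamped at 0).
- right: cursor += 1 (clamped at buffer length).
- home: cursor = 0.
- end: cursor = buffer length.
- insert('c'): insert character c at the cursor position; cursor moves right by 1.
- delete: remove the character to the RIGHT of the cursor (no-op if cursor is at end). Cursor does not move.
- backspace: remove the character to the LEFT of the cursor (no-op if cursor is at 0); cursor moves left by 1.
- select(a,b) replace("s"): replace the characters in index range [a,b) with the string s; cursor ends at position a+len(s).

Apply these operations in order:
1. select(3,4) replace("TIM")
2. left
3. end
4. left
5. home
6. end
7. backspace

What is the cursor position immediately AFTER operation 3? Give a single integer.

After op 1 (select(3,4) replace("TIM")): buf='NYGTIM' cursor=6
After op 2 (left): buf='NYGTIM' cursor=5
After op 3 (end): buf='NYGTIM' cursor=6

Answer: 6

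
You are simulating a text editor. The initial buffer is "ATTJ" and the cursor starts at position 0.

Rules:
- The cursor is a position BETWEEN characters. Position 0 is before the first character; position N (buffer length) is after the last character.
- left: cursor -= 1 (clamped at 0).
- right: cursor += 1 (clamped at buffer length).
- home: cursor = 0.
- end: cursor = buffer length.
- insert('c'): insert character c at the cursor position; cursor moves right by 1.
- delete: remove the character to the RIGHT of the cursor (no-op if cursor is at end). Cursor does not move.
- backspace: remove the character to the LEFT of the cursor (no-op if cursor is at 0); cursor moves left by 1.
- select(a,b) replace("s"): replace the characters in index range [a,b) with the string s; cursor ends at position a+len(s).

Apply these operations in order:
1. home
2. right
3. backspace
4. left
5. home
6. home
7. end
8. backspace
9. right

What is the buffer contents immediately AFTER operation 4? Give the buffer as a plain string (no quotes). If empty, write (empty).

After op 1 (home): buf='ATTJ' cursor=0
After op 2 (right): buf='ATTJ' cursor=1
After op 3 (backspace): buf='TTJ' cursor=0
After op 4 (left): buf='TTJ' cursor=0

Answer: TTJ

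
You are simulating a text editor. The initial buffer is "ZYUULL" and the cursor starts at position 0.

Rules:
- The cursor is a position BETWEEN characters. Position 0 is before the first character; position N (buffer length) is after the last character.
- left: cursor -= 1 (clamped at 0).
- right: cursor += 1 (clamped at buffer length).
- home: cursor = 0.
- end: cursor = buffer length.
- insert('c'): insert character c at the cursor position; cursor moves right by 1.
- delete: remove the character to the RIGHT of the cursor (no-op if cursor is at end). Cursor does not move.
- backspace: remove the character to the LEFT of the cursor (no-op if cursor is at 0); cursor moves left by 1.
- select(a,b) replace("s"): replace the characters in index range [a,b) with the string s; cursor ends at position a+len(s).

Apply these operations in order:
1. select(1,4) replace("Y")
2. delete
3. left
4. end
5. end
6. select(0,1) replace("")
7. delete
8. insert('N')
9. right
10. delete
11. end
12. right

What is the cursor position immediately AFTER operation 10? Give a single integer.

After op 1 (select(1,4) replace("Y")): buf='ZYLL' cursor=2
After op 2 (delete): buf='ZYL' cursor=2
After op 3 (left): buf='ZYL' cursor=1
After op 4 (end): buf='ZYL' cursor=3
After op 5 (end): buf='ZYL' cursor=3
After op 6 (select(0,1) replace("")): buf='YL' cursor=0
After op 7 (delete): buf='L' cursor=0
After op 8 (insert('N')): buf='NL' cursor=1
After op 9 (right): buf='NL' cursor=2
After op 10 (delete): buf='NL' cursor=2

Answer: 2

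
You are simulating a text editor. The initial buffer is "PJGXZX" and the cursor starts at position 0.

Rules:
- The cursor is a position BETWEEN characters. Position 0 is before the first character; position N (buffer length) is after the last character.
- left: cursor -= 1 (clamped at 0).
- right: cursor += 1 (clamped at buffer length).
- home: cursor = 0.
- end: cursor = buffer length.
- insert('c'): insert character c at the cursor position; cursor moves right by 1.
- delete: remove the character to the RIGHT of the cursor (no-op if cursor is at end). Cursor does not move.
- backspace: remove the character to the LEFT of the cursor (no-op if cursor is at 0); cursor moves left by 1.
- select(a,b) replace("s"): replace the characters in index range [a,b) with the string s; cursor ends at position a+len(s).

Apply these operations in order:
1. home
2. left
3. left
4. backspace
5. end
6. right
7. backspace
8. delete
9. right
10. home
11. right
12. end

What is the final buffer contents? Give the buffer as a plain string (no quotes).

After op 1 (home): buf='PJGXZX' cursor=0
After op 2 (left): buf='PJGXZX' cursor=0
After op 3 (left): buf='PJGXZX' cursor=0
After op 4 (backspace): buf='PJGXZX' cursor=0
After op 5 (end): buf='PJGXZX' cursor=6
After op 6 (right): buf='PJGXZX' cursor=6
After op 7 (backspace): buf='PJGXZ' cursor=5
After op 8 (delete): buf='PJGXZ' cursor=5
After op 9 (right): buf='PJGXZ' cursor=5
After op 10 (home): buf='PJGXZ' cursor=0
After op 11 (right): buf='PJGXZ' cursor=1
After op 12 (end): buf='PJGXZ' cursor=5

Answer: PJGXZ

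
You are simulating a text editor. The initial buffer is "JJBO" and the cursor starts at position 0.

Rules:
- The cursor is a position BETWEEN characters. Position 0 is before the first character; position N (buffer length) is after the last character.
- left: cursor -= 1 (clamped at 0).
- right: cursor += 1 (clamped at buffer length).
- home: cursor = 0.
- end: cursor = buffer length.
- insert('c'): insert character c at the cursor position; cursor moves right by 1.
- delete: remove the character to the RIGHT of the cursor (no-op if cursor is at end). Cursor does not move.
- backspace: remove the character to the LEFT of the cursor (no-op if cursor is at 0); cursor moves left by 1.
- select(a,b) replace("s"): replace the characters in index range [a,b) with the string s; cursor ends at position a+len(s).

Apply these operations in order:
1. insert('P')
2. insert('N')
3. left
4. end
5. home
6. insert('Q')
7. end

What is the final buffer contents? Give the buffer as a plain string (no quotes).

Answer: QPNJJBO

Derivation:
After op 1 (insert('P')): buf='PJJBO' cursor=1
After op 2 (insert('N')): buf='PNJJBO' cursor=2
After op 3 (left): buf='PNJJBO' cursor=1
After op 4 (end): buf='PNJJBO' cursor=6
After op 5 (home): buf='PNJJBO' cursor=0
After op 6 (insert('Q')): buf='QPNJJBO' cursor=1
After op 7 (end): buf='QPNJJBO' cursor=7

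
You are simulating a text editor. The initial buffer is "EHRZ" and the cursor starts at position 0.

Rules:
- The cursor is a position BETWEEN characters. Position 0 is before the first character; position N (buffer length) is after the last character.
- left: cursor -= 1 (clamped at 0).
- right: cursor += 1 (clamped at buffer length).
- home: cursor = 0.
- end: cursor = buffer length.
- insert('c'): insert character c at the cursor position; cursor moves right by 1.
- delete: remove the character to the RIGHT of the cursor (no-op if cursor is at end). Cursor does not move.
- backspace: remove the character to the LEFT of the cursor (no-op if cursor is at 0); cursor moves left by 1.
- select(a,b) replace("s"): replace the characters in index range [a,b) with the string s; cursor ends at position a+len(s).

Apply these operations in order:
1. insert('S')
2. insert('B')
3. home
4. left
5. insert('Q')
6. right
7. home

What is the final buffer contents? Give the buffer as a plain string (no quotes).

Answer: QSBEHRZ

Derivation:
After op 1 (insert('S')): buf='SEHRZ' cursor=1
After op 2 (insert('B')): buf='SBEHRZ' cursor=2
After op 3 (home): buf='SBEHRZ' cursor=0
After op 4 (left): buf='SBEHRZ' cursor=0
After op 5 (insert('Q')): buf='QSBEHRZ' cursor=1
After op 6 (right): buf='QSBEHRZ' cursor=2
After op 7 (home): buf='QSBEHRZ' cursor=0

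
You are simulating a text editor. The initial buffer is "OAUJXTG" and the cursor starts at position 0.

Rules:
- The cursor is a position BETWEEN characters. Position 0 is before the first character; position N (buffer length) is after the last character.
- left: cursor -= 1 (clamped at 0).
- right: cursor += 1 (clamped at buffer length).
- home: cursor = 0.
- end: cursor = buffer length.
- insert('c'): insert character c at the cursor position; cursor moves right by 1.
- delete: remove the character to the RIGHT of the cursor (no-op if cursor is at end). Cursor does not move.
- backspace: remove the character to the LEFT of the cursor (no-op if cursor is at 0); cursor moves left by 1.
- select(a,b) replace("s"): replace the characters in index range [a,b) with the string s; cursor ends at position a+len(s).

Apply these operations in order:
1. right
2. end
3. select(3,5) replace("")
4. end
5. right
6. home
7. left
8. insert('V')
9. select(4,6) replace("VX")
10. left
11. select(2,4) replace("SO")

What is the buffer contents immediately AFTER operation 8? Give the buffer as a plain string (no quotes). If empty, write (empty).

After op 1 (right): buf='OAUJXTG' cursor=1
After op 2 (end): buf='OAUJXTG' cursor=7
After op 3 (select(3,5) replace("")): buf='OAUTG' cursor=3
After op 4 (end): buf='OAUTG' cursor=5
After op 5 (right): buf='OAUTG' cursor=5
After op 6 (home): buf='OAUTG' cursor=0
After op 7 (left): buf='OAUTG' cursor=0
After op 8 (insert('V')): buf='VOAUTG' cursor=1

Answer: VOAUTG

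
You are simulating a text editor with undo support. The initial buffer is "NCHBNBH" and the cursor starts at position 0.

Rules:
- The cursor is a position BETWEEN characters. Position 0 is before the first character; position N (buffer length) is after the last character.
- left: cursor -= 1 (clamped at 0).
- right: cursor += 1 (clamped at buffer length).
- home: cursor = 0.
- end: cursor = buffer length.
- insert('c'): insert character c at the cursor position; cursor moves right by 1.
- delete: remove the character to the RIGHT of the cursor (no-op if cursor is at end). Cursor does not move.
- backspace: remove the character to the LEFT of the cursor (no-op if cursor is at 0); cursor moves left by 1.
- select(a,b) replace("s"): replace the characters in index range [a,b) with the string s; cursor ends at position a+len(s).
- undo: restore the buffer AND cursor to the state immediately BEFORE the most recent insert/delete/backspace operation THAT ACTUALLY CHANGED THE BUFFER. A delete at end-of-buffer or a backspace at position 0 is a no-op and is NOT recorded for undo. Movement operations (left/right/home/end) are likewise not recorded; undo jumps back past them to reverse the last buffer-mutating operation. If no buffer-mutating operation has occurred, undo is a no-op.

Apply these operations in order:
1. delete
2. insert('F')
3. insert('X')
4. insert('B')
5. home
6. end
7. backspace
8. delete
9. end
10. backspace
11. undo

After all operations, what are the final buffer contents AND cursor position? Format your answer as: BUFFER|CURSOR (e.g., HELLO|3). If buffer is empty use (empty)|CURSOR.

After op 1 (delete): buf='CHBNBH' cursor=0
After op 2 (insert('F')): buf='FCHBNBH' cursor=1
After op 3 (insert('X')): buf='FXCHBNBH' cursor=2
After op 4 (insert('B')): buf='FXBCHBNBH' cursor=3
After op 5 (home): buf='FXBCHBNBH' cursor=0
After op 6 (end): buf='FXBCHBNBH' cursor=9
After op 7 (backspace): buf='FXBCHBNB' cursor=8
After op 8 (delete): buf='FXBCHBNB' cursor=8
After op 9 (end): buf='FXBCHBNB' cursor=8
After op 10 (backspace): buf='FXBCHBN' cursor=7
After op 11 (undo): buf='FXBCHBNB' cursor=8

Answer: FXBCHBNB|8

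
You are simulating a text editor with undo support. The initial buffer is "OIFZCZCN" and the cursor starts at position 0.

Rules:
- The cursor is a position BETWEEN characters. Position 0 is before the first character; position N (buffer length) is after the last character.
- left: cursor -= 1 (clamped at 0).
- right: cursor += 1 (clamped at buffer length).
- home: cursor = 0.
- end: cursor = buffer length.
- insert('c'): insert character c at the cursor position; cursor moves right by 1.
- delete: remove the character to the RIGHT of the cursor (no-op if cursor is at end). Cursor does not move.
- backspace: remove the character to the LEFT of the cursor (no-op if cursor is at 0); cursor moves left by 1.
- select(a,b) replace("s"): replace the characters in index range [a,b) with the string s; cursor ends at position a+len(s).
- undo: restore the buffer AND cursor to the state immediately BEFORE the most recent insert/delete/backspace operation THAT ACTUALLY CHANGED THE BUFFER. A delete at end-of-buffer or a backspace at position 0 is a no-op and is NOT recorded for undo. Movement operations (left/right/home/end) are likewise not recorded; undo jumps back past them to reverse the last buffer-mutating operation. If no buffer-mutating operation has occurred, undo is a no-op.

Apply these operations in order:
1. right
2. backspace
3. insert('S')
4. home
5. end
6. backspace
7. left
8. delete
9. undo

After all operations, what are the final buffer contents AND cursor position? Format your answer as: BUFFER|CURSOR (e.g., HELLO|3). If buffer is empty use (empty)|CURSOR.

After op 1 (right): buf='OIFZCZCN' cursor=1
After op 2 (backspace): buf='IFZCZCN' cursor=0
After op 3 (insert('S')): buf='SIFZCZCN' cursor=1
After op 4 (home): buf='SIFZCZCN' cursor=0
After op 5 (end): buf='SIFZCZCN' cursor=8
After op 6 (backspace): buf='SIFZCZC' cursor=7
After op 7 (left): buf='SIFZCZC' cursor=6
After op 8 (delete): buf='SIFZCZ' cursor=6
After op 9 (undo): buf='SIFZCZC' cursor=6

Answer: SIFZCZC|6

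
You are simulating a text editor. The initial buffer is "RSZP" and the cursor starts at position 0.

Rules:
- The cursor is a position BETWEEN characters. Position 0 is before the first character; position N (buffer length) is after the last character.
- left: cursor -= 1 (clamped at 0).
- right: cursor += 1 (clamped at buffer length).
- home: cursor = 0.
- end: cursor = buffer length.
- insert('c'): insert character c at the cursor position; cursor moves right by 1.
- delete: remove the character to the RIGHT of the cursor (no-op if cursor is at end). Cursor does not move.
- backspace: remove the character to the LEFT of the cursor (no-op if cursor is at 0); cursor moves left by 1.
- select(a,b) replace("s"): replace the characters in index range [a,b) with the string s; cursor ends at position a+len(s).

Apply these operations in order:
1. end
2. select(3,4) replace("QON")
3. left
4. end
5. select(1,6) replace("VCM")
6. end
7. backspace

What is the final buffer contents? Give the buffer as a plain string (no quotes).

Answer: RVC

Derivation:
After op 1 (end): buf='RSZP' cursor=4
After op 2 (select(3,4) replace("QON")): buf='RSZQON' cursor=6
After op 3 (left): buf='RSZQON' cursor=5
After op 4 (end): buf='RSZQON' cursor=6
After op 5 (select(1,6) replace("VCM")): buf='RVCM' cursor=4
After op 6 (end): buf='RVCM' cursor=4
After op 7 (backspace): buf='RVC' cursor=3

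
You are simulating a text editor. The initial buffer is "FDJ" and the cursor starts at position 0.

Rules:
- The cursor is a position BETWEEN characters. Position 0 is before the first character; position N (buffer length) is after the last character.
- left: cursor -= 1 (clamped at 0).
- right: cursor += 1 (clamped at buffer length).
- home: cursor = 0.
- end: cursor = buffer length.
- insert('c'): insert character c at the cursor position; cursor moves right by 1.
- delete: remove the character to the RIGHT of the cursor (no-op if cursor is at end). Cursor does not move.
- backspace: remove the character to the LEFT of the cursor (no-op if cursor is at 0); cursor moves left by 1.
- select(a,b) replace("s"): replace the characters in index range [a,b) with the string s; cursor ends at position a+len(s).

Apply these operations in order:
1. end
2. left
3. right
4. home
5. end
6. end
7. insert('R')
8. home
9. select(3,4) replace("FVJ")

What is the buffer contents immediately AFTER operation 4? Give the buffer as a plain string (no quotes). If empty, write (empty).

Answer: FDJ

Derivation:
After op 1 (end): buf='FDJ' cursor=3
After op 2 (left): buf='FDJ' cursor=2
After op 3 (right): buf='FDJ' cursor=3
After op 4 (home): buf='FDJ' cursor=0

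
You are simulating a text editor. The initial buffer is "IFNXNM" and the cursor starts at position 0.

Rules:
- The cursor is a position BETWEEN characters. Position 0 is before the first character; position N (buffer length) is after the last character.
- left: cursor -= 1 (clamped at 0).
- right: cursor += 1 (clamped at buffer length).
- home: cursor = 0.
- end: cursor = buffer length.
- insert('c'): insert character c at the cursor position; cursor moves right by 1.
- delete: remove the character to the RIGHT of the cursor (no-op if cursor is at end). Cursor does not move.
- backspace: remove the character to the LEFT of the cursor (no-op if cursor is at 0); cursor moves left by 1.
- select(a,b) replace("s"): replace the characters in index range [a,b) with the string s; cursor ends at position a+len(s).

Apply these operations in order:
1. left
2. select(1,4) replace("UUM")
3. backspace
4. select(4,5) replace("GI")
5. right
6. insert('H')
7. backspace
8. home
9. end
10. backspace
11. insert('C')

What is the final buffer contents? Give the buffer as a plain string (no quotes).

After op 1 (left): buf='IFNXNM' cursor=0
After op 2 (select(1,4) replace("UUM")): buf='IUUMNM' cursor=4
After op 3 (backspace): buf='IUUNM' cursor=3
After op 4 (select(4,5) replace("GI")): buf='IUUNGI' cursor=6
After op 5 (right): buf='IUUNGI' cursor=6
After op 6 (insert('H')): buf='IUUNGIH' cursor=7
After op 7 (backspace): buf='IUUNGI' cursor=6
After op 8 (home): buf='IUUNGI' cursor=0
After op 9 (end): buf='IUUNGI' cursor=6
After op 10 (backspace): buf='IUUNG' cursor=5
After op 11 (insert('C')): buf='IUUNGC' cursor=6

Answer: IUUNGC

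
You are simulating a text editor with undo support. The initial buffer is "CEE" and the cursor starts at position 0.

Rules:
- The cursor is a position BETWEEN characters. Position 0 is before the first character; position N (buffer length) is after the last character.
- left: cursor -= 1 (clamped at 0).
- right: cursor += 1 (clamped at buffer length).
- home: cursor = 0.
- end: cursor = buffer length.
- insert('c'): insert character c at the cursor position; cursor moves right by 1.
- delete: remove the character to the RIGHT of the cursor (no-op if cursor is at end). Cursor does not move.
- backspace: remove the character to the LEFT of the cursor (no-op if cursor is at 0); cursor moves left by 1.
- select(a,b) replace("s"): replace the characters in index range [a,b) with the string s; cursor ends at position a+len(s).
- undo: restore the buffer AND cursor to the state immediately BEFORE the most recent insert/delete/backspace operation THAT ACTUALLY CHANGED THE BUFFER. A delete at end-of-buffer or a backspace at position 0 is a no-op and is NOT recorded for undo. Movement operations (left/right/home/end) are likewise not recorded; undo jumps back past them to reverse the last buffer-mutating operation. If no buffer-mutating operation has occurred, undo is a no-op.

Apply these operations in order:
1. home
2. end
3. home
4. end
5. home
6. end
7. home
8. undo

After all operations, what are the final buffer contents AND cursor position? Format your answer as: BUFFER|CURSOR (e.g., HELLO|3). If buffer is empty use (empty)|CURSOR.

Answer: CEE|0

Derivation:
After op 1 (home): buf='CEE' cursor=0
After op 2 (end): buf='CEE' cursor=3
After op 3 (home): buf='CEE' cursor=0
After op 4 (end): buf='CEE' cursor=3
After op 5 (home): buf='CEE' cursor=0
After op 6 (end): buf='CEE' cursor=3
After op 7 (home): buf='CEE' cursor=0
After op 8 (undo): buf='CEE' cursor=0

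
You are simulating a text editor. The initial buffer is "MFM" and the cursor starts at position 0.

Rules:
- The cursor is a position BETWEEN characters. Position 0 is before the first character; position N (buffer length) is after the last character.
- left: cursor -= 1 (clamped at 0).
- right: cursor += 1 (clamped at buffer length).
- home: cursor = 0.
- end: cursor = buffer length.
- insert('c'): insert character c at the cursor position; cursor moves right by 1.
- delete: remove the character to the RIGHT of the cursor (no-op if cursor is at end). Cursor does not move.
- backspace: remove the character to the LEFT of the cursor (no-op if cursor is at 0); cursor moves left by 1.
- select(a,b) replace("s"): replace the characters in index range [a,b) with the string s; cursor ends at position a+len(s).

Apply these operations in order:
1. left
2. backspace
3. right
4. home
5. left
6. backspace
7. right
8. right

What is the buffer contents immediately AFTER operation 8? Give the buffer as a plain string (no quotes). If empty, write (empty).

Answer: MFM

Derivation:
After op 1 (left): buf='MFM' cursor=0
After op 2 (backspace): buf='MFM' cursor=0
After op 3 (right): buf='MFM' cursor=1
After op 4 (home): buf='MFM' cursor=0
After op 5 (left): buf='MFM' cursor=0
After op 6 (backspace): buf='MFM' cursor=0
After op 7 (right): buf='MFM' cursor=1
After op 8 (right): buf='MFM' cursor=2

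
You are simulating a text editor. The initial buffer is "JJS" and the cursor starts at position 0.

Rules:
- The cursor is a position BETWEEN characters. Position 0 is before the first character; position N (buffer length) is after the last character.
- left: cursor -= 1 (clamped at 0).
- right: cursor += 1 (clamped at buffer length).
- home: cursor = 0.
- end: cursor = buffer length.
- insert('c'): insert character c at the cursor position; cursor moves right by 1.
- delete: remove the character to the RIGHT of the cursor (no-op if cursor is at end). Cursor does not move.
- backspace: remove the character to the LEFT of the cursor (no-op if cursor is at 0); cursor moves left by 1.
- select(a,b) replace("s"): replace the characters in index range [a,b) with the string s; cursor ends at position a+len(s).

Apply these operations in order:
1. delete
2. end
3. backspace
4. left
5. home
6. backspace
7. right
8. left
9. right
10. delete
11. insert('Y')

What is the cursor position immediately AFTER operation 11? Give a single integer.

After op 1 (delete): buf='JS' cursor=0
After op 2 (end): buf='JS' cursor=2
After op 3 (backspace): buf='J' cursor=1
After op 4 (left): buf='J' cursor=0
After op 5 (home): buf='J' cursor=0
After op 6 (backspace): buf='J' cursor=0
After op 7 (right): buf='J' cursor=1
After op 8 (left): buf='J' cursor=0
After op 9 (right): buf='J' cursor=1
After op 10 (delete): buf='J' cursor=1
After op 11 (insert('Y')): buf='JY' cursor=2

Answer: 2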